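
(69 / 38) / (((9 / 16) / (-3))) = -9.68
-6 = -6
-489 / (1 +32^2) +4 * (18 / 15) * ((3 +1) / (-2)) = -10329 / 1025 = -10.08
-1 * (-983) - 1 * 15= 968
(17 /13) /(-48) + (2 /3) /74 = -421 /23088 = -0.02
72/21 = 24/7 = 3.43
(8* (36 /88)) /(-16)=-9 /44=-0.20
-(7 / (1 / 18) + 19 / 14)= -1783 / 14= -127.36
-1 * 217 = -217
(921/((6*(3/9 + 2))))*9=8289/14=592.07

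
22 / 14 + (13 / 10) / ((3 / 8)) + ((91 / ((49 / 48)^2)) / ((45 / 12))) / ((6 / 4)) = 105793 / 5145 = 20.56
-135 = -135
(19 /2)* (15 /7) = 285 /14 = 20.36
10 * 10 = 100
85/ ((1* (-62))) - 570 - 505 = -66735/ 62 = -1076.37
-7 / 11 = -0.64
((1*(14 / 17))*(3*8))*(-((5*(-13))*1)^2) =-1419600 / 17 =-83505.88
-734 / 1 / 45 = -16.31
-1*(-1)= 1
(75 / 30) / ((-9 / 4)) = -10 / 9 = -1.11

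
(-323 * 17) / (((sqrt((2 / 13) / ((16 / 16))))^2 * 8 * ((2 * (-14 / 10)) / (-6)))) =-1070745 / 112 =-9560.22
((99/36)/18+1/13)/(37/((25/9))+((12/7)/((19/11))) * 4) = 714875/53809704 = 0.01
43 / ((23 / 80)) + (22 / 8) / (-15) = 206147 / 1380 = 149.38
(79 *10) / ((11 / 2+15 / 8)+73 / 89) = 112496 / 1167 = 96.40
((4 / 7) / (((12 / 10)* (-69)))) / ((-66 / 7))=5 / 6831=0.00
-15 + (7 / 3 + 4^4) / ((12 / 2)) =505 / 18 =28.06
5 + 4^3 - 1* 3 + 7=73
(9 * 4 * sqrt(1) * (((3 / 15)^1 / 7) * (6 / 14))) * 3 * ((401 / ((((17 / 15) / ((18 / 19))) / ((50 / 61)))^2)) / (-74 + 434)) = 13154805000 / 19022202241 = 0.69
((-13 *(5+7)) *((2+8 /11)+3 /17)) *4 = -338832 /187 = -1811.94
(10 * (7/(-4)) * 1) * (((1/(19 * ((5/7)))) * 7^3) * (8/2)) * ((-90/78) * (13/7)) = 72030/19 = 3791.05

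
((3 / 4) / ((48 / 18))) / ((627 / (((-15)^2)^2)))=151875 / 6688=22.71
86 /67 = 1.28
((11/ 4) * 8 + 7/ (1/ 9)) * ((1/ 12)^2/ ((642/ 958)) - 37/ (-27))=5424955/ 46224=117.36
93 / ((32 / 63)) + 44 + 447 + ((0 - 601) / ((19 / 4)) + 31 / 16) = 334099 / 608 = 549.50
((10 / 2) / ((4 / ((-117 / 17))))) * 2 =-585 / 34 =-17.21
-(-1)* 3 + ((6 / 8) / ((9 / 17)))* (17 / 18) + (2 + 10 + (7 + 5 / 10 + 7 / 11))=24.47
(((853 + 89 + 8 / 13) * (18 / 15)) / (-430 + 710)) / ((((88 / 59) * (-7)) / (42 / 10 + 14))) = -98589 / 14000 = -7.04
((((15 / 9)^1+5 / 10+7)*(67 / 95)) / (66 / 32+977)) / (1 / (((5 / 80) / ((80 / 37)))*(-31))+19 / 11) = 74389832 / 6886976265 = 0.01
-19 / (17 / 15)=-285 / 17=-16.76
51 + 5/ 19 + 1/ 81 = 78913/ 1539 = 51.28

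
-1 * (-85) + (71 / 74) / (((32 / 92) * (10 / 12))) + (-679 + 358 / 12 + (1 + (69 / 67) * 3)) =-165627041 / 297480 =-556.77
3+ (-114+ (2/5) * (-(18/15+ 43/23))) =-64531/575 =-112.23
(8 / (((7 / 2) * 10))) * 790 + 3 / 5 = 6341 / 35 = 181.17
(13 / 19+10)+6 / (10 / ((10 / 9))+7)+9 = 20.06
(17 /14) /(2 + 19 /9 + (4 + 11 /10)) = 765 /5803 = 0.13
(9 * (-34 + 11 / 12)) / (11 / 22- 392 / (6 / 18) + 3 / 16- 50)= 1588 / 6535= 0.24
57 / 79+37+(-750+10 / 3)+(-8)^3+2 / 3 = -96402 / 79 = -1220.28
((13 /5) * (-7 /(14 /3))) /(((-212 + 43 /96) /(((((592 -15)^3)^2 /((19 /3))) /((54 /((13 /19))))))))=49892075461468672328 /36657745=1361024129047.45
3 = 3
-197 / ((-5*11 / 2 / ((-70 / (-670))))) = 2758 / 3685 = 0.75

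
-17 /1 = -17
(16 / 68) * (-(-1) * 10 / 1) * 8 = 320 / 17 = 18.82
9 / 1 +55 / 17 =208 / 17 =12.24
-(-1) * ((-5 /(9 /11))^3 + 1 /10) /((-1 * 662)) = 1663021 /4825980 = 0.34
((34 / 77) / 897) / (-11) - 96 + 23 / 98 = -95.77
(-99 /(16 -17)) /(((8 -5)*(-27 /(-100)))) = 1100 /9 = 122.22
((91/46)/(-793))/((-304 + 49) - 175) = 7/1206580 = 0.00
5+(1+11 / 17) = 113 / 17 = 6.65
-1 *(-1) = 1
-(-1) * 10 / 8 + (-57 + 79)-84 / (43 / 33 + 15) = 19473 / 1076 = 18.10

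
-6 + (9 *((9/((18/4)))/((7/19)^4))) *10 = 23443374/2401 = 9764.00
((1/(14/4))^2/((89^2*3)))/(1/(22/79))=0.00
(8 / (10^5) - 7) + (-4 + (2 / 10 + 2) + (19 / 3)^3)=82767527 / 337500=245.24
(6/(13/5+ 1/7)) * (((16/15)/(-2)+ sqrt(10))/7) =0.82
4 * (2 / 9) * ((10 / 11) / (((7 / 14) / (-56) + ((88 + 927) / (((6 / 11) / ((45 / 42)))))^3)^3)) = 7193231360 / 4431038670345078362398355353127902353039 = 0.00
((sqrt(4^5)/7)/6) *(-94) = -1504/21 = -71.62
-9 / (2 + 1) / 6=-1 / 2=-0.50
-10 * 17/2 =-85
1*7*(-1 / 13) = -7 / 13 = -0.54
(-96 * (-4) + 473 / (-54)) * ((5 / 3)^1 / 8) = 78.18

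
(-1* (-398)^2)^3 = -3974645798323264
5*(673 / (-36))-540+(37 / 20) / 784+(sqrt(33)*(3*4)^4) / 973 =-89395267 / 141120+20736*sqrt(33) / 973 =-511.05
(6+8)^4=38416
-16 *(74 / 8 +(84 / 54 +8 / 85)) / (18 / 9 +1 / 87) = -3868948 / 44625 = -86.70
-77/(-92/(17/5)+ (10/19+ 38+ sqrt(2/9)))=-59221404/8804849+ 3442857*sqrt(2)/17609698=-6.45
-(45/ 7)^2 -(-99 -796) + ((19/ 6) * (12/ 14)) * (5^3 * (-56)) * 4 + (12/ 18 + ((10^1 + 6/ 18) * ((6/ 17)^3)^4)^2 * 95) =-3749689876186719073566919091844321292/ 49898954683247949982595105216787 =-75145.66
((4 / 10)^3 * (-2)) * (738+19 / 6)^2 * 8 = -632825888 / 1125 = -562511.90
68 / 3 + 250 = 818 / 3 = 272.67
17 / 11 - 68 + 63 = -38 / 11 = -3.45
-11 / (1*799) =-11 / 799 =-0.01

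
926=926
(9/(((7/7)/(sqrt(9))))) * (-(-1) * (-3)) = -81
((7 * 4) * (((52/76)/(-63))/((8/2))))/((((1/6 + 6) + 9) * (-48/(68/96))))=17/229824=0.00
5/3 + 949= 2852/3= 950.67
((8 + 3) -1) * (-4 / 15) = -8 / 3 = -2.67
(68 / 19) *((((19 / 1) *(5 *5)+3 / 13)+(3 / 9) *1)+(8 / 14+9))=9006056 / 5187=1736.27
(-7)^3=-343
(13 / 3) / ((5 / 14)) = 182 / 15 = 12.13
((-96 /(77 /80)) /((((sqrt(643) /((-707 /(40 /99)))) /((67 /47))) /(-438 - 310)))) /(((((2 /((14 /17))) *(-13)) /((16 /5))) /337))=19419610484736 *sqrt(643) /1964365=250682382.50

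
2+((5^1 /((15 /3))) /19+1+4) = 134 /19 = 7.05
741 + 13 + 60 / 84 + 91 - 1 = 5913 / 7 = 844.71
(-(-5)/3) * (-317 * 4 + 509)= -1265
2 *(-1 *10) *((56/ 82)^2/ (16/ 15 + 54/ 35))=-823200/ 230297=-3.57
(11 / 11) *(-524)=-524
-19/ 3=-6.33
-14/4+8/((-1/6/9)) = -871/2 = -435.50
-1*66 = -66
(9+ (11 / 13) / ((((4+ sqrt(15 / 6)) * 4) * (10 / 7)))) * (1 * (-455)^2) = 50552320 / 27-245245 * sqrt(10) / 216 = 1868717.72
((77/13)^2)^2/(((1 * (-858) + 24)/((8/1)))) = -140612164/11909937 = -11.81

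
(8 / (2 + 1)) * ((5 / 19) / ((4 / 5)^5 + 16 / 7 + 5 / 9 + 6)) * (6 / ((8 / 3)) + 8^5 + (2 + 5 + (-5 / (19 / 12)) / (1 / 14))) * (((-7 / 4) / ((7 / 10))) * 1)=-4081400859375 / 651654457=-6263.14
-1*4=-4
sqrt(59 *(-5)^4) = 25 *sqrt(59) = 192.03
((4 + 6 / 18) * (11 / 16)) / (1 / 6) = 143 / 8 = 17.88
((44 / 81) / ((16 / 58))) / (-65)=-319 / 10530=-0.03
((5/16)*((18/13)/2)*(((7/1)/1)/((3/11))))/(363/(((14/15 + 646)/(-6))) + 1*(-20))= -280203/1179100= -0.24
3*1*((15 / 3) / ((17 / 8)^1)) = 120 / 17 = 7.06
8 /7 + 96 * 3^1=2024 /7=289.14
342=342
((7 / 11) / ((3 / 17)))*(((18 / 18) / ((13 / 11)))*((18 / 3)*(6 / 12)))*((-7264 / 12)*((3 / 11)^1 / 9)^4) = -216104 / 46250919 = -0.00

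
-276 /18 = -46 /3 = -15.33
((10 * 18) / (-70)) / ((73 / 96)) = -3.38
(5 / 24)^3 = 125 / 13824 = 0.01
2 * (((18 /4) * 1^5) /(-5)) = -9 /5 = -1.80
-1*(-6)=6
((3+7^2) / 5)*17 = 884 / 5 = 176.80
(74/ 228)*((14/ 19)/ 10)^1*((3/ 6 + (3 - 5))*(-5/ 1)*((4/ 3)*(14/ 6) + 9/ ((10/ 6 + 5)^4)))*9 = 1162019299/ 231040000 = 5.03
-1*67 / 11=-67 / 11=-6.09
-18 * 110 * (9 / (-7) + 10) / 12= -10065 / 7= -1437.86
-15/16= -0.94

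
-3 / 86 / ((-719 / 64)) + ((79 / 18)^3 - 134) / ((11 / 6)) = -8916951301 / 330564564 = -26.97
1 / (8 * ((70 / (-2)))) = -1 / 280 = -0.00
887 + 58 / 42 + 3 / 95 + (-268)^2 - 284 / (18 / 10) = 434239489 / 5985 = 72554.63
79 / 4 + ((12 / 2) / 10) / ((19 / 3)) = 7541 / 380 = 19.84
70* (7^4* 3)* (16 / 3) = 2689120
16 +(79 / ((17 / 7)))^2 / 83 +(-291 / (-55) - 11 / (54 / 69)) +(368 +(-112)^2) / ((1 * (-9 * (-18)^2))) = 9974283037 / 641172510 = 15.56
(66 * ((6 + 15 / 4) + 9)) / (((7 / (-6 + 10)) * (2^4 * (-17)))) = -2475 / 952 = -2.60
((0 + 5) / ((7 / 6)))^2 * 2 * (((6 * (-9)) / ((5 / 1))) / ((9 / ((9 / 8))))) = -2430 / 49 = -49.59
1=1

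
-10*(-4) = 40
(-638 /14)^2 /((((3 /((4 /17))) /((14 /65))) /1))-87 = -1204747 /23205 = -51.92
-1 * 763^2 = -582169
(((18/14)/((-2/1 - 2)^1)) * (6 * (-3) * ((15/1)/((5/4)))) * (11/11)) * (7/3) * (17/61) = 2754/61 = 45.15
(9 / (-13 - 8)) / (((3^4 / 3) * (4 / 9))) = -1 / 28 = -0.04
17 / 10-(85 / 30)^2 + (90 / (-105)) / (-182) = -725003 / 114660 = -6.32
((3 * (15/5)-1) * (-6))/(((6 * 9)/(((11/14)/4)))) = -11/63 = -0.17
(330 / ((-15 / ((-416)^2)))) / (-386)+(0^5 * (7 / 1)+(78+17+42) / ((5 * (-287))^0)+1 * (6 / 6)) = 1930250 / 193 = 10001.30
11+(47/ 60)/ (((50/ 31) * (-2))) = 64543/ 6000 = 10.76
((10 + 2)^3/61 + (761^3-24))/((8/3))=80650128615/488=165266657.00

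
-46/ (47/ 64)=-2944/ 47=-62.64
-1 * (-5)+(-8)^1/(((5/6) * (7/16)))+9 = -278/35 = -7.94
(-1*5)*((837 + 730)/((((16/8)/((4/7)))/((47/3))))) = -736490/21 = -35070.95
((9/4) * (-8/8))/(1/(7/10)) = -63/40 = -1.58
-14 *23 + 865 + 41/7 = 3842/7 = 548.86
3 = 3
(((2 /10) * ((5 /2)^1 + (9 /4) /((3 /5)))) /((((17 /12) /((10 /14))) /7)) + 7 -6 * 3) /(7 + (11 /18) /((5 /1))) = -10080 /10897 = -0.93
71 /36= 1.97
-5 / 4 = -1.25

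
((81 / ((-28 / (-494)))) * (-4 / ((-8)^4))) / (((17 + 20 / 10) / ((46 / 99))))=-2691 / 78848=-0.03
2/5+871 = 4357/5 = 871.40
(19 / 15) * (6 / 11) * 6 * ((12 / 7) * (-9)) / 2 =-12312 / 385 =-31.98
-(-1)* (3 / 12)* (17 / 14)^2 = 289 / 784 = 0.37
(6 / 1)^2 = 36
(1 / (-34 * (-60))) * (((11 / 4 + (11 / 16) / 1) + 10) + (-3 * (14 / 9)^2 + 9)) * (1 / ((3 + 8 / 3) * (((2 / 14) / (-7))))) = -321293 / 4993920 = -0.06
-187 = -187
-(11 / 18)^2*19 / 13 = -2299 / 4212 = -0.55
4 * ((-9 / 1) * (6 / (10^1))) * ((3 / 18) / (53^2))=-18 / 14045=-0.00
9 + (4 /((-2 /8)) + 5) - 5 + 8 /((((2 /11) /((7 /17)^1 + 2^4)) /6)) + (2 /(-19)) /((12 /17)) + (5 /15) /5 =41915291 /9690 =4325.62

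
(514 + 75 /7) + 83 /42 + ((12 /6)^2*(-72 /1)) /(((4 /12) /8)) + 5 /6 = -134074 /21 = -6384.48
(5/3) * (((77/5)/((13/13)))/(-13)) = -77/39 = -1.97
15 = 15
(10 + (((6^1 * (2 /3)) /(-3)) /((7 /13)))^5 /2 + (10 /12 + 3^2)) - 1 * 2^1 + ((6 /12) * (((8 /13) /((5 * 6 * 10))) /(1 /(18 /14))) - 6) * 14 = -112.70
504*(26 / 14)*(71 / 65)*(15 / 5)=15336 / 5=3067.20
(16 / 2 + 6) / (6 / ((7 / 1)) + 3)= 98 / 27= 3.63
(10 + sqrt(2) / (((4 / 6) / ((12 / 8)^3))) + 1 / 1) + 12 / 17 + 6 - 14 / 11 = 81 * sqrt(2) / 16 + 3073 / 187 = 23.59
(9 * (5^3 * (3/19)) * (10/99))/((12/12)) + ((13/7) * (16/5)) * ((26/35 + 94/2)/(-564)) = 209852774/12033175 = 17.44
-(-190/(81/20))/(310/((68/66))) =12920/82863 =0.16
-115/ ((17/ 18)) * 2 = -4140/ 17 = -243.53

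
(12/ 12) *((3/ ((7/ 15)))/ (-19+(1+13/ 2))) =-90/ 161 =-0.56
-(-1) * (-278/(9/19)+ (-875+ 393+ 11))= -9521/9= -1057.89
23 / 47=0.49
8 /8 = 1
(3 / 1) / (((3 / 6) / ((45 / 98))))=2.76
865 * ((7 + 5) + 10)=19030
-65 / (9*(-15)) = 13 / 27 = 0.48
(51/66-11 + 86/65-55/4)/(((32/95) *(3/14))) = -313.86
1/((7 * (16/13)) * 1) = 13/112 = 0.12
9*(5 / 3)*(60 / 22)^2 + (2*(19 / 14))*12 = 122088 / 847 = 144.14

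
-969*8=-7752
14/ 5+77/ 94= 1701/ 470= 3.62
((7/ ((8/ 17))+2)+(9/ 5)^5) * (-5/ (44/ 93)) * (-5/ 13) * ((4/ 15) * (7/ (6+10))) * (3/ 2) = 52924347/ 2080000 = 25.44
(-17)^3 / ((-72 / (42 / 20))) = 34391 / 240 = 143.30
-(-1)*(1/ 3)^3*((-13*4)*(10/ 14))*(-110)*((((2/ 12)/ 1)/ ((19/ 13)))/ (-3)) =-185900/ 32319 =-5.75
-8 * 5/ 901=-40/ 901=-0.04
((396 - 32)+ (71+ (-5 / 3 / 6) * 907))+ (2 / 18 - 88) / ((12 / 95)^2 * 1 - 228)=183.44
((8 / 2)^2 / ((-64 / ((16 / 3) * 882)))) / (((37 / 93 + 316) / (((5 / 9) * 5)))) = -12152 / 1177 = -10.32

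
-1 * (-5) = 5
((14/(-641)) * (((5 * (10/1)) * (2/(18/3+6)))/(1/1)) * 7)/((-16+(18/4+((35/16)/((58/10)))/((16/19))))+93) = -0.02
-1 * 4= -4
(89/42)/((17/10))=445/357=1.25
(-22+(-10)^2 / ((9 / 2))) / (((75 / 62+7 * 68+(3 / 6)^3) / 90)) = 4960 / 118379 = 0.04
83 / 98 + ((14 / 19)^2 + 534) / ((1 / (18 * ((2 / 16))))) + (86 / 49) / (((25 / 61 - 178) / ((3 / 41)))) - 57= 1146.57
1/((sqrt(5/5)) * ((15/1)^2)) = 1/225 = 0.00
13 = 13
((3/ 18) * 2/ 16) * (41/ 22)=41/ 1056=0.04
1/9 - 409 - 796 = -10844/9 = -1204.89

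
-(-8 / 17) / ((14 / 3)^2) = 18 / 833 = 0.02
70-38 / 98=3411 / 49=69.61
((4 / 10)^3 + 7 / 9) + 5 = 6572 / 1125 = 5.84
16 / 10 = 8 / 5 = 1.60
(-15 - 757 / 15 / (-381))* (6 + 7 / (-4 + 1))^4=-1244016488 / 462915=-2687.35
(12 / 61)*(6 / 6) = 0.20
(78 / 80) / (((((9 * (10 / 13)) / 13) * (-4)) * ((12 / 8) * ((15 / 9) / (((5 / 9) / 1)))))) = -2197 / 21600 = -0.10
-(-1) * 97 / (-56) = -97 / 56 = -1.73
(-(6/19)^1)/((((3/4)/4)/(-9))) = 288/19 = 15.16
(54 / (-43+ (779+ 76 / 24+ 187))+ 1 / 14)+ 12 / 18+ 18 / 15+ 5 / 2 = 2623582 / 583485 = 4.50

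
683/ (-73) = -683/ 73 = -9.36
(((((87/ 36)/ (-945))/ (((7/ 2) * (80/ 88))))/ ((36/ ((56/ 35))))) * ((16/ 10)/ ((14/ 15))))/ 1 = -638/ 10418625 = -0.00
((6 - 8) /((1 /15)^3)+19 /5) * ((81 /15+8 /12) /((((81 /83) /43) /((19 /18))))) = -208147288531 /109350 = -1903496.01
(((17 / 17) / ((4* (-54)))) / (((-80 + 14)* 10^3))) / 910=1 / 12972960000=0.00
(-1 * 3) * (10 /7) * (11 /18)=-55 /21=-2.62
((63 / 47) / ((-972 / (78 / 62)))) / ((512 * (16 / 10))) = -455 / 214843392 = -0.00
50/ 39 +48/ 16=167/ 39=4.28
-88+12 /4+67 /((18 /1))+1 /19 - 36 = -40091 /342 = -117.23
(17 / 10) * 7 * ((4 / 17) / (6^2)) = 7 / 90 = 0.08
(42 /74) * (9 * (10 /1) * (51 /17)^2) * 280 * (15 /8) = 8930250 /37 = 241358.11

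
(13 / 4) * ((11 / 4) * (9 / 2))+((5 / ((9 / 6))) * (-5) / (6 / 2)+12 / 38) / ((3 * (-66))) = 21801959 / 541728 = 40.25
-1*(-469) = 469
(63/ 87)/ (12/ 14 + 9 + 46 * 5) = 147/ 48691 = 0.00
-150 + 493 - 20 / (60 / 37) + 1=995 / 3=331.67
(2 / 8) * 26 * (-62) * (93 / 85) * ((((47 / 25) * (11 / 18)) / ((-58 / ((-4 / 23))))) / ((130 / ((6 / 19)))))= -0.00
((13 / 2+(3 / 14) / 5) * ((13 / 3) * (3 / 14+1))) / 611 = 0.06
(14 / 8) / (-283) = -7 / 1132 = -0.01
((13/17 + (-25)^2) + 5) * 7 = 75061/17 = 4415.35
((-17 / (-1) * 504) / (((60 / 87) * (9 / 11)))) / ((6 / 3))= 37961 / 5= 7592.20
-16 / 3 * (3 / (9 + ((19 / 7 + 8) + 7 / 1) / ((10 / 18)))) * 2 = -1120 / 1431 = -0.78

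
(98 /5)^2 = 384.16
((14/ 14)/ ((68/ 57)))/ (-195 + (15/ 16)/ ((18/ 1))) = -72/ 16745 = -0.00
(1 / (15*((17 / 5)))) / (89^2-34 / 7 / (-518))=1813 / 732400290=0.00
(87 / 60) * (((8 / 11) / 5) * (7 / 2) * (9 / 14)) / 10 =261 / 5500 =0.05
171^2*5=146205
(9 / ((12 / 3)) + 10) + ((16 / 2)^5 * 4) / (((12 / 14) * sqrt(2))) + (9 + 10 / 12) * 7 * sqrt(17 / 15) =108214.41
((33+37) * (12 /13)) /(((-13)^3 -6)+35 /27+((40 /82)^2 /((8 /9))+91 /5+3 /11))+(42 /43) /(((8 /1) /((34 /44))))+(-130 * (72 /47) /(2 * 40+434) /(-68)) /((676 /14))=446293357167073353 /6880579116142090216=0.06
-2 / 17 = -0.12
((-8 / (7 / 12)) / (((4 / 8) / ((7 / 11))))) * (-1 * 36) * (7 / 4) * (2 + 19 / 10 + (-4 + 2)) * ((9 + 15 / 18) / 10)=564984 / 275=2054.49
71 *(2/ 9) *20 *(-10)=-28400/ 9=-3155.56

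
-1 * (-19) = 19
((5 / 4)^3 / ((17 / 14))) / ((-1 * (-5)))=175 / 544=0.32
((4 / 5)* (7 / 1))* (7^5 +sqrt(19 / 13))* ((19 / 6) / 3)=266* sqrt(247) / 585 +4470662 / 45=99355.19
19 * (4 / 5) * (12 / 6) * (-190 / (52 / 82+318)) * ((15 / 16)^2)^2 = -749300625 / 53510144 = -14.00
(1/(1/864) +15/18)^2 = 26925721/36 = 747936.69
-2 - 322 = -324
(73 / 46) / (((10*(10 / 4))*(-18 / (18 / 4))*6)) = -73 / 27600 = -0.00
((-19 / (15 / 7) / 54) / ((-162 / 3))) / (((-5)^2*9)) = 133 / 9841500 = 0.00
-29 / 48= -0.60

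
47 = 47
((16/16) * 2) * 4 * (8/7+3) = 232/7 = 33.14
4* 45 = 180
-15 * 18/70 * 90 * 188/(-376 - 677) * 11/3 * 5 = 103400/91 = 1136.26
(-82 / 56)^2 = 1681 / 784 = 2.14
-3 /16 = -0.19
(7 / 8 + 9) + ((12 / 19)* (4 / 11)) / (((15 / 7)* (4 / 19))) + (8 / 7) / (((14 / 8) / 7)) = 46063 / 3080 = 14.96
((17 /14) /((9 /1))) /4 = 0.03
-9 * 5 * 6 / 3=-90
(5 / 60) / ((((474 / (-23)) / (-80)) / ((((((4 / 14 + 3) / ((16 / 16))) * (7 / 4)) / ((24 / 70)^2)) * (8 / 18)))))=3240125 / 460728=7.03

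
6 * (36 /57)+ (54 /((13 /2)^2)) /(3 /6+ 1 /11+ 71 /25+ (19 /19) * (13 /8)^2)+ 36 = 13724963676 /343124249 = 40.00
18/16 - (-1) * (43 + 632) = 5409/8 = 676.12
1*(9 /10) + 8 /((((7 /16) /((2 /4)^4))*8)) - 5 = -277 /70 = -3.96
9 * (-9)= -81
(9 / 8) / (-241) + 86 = 165799 / 1928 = 86.00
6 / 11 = 0.55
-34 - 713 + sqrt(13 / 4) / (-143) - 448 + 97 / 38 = -45313 / 38 - sqrt(13) / 286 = -1192.46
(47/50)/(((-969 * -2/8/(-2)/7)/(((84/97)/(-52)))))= 9212/10182575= 0.00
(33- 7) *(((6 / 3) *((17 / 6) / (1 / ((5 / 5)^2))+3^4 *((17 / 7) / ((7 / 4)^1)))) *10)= 8809060 / 147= 59925.58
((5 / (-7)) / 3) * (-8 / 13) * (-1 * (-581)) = 85.13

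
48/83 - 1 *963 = -79881/83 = -962.42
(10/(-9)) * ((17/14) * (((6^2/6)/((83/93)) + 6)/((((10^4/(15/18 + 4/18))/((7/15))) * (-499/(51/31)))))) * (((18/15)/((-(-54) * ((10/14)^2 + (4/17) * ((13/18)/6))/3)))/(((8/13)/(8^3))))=0.00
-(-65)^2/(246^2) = -4225/60516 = -0.07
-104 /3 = -34.67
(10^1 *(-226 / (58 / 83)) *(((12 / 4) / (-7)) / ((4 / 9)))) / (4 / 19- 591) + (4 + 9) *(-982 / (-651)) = 1214798149 / 84766710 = 14.33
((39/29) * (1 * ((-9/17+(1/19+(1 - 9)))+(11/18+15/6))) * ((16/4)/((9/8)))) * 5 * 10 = -324438400/252909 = -1282.83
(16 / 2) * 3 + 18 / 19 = 474 / 19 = 24.95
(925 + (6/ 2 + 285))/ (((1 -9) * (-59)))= 1213/ 472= 2.57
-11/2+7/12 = -59/12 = -4.92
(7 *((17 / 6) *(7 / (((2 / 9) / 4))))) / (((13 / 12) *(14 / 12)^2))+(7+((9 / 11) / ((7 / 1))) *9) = 1704524 / 1001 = 1702.82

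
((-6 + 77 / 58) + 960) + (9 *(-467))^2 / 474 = 87570499 / 2291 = 38223.70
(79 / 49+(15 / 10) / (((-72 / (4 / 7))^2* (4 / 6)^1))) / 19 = 11377 / 134064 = 0.08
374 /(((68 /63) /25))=17325 /2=8662.50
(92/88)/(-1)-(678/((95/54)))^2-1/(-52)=-766736144843/5162300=-148526.07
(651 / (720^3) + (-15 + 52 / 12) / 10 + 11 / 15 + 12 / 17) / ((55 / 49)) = 38610612761 / 116328960000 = 0.33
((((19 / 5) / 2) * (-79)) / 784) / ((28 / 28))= -1501 / 7840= -0.19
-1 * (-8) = 8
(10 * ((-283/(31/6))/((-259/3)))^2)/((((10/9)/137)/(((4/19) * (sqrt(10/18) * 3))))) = 127979659152 * sqrt(5)/1224831979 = 233.64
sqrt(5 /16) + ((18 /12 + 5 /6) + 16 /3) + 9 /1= sqrt(5) /4 + 50 /3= 17.23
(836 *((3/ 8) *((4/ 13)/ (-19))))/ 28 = -33/ 182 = -0.18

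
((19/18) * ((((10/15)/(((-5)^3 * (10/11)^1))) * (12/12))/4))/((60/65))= -0.00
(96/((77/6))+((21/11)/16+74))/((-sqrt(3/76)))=-100531 * sqrt(57)/1848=-410.71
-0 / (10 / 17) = 0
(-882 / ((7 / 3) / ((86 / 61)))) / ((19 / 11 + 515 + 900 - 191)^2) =-3933468 / 11089268629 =-0.00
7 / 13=0.54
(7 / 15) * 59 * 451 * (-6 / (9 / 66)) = -8195572 / 15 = -546371.47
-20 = -20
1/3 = 0.33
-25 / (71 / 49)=-1225 / 71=-17.25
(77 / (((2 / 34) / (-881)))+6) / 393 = -1153223 / 393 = -2934.41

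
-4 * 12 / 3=-16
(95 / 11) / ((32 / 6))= 285 / 176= 1.62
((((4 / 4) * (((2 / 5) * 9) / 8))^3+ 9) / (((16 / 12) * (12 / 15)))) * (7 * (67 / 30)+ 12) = 60292341 / 256000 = 235.52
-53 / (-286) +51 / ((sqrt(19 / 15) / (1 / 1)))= 53 / 286 +51*sqrt(285) / 19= 45.50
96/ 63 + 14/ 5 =454/ 105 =4.32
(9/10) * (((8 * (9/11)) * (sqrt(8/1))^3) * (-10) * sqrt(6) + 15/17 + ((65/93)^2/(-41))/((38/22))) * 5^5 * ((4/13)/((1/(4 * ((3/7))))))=1504102350000/1158113593- 3110400000 * sqrt(3)/1001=-5380690.09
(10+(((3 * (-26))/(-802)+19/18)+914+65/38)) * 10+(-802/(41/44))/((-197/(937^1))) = 7400703999196/553847967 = 13362.34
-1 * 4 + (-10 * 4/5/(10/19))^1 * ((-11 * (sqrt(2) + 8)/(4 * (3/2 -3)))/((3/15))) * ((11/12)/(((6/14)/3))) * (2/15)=-129284/135 -16093 * sqrt(2)/135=-1126.24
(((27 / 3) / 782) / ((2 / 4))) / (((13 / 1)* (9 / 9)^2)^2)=9 / 66079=0.00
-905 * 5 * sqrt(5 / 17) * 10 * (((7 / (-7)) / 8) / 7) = 22625 * sqrt(85) / 476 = 438.22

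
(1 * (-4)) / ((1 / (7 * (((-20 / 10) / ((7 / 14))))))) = 112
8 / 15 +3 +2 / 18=3.64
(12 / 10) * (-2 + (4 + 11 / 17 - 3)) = -36 / 85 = -0.42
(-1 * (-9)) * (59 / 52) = 531 / 52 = 10.21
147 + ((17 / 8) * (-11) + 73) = 196.62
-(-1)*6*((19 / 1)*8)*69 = 62928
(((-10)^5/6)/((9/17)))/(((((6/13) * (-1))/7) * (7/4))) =22100000/81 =272839.51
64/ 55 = 1.16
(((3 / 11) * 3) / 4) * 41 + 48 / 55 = 2037 / 220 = 9.26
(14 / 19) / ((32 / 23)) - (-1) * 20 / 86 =9963 / 13072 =0.76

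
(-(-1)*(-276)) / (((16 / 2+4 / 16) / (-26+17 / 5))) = 756.07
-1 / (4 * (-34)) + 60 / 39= 2733 / 1768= 1.55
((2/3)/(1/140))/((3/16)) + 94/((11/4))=52664/99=531.96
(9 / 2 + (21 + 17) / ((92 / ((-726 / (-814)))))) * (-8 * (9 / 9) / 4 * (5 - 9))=33144 / 851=38.95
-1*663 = -663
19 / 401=0.05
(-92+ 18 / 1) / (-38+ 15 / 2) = 148 / 61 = 2.43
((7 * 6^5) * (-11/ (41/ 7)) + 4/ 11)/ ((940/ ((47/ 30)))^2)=-2305187/ 8118000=-0.28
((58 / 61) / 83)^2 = 3364 / 25633969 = 0.00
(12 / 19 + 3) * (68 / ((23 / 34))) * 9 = 62424 / 19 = 3285.47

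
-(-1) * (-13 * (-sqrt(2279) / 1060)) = 13 * sqrt(2279) / 1060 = 0.59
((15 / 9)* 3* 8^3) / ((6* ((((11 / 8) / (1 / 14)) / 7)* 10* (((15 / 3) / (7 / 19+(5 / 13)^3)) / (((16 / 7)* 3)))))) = 13221888 / 1461005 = 9.05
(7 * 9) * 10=630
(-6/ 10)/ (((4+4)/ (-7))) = 21/ 40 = 0.52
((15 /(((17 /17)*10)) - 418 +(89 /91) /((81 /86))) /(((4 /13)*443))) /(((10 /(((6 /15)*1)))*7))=-1224947 /70330680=-0.02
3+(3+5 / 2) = 8.50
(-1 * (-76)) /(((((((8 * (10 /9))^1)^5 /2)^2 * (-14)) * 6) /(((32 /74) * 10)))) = -22082967873 /4345298944000000000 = -0.00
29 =29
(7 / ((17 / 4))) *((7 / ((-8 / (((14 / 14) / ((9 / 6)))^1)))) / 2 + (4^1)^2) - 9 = 1721 / 102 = 16.87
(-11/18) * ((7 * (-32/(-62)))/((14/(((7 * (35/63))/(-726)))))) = 70/82863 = 0.00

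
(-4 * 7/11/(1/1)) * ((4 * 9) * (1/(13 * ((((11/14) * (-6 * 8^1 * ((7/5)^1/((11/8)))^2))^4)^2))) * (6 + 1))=-2973506317138671875/329077982330615715132749119488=-0.00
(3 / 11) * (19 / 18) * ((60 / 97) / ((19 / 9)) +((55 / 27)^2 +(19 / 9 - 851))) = -1134553385 / 4667058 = -243.10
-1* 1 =-1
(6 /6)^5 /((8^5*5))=1 /163840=0.00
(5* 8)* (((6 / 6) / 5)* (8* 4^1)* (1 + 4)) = 1280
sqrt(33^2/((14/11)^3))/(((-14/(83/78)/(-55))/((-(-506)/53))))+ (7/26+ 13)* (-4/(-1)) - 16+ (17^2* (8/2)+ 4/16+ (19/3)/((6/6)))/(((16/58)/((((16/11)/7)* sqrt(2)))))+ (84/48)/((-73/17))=139197/3796+ 139748345* sqrt(154)/1890616+ 57797* sqrt(2)/66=2192.40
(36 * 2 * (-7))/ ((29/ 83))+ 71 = -39773/ 29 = -1371.48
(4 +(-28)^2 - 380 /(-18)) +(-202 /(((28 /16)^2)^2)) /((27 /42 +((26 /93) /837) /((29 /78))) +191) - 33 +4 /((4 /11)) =4904768542263908 /6232244568291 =787.00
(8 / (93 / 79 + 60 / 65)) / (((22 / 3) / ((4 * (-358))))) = -5882656 / 7909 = -743.79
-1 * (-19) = 19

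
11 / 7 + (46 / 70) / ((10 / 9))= 757 / 350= 2.16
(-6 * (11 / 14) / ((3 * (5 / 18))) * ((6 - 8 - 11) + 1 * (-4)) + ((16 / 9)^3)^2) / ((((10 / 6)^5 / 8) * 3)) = 19008263728 / 717609375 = 26.49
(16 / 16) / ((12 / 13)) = 13 / 12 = 1.08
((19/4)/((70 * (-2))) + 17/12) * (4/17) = 2323/7140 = 0.33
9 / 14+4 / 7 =17 / 14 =1.21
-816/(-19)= 816/19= 42.95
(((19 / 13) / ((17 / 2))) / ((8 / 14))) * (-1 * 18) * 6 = -7182 / 221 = -32.50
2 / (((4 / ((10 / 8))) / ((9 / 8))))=45 / 64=0.70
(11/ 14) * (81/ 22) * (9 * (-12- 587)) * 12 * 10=-1871447.14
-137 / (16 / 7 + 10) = -11.15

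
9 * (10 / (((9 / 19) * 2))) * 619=58805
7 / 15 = 0.47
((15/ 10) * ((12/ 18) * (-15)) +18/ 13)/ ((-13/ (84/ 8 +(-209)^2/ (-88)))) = -4071/ 8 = -508.88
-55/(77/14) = -10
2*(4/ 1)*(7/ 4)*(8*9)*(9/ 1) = 9072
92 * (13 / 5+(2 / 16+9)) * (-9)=-97083 / 10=-9708.30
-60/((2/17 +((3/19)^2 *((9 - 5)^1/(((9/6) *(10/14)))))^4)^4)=-15904581445345419162711127180204849113304862551116943359375/50909996830230692180399059495412685665486978985611524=-312405.86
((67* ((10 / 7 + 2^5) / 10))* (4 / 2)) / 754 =603 / 1015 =0.59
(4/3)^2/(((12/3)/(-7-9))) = -64/9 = -7.11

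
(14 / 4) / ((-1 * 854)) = -1 / 244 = -0.00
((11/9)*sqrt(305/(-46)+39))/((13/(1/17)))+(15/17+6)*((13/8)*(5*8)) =11*sqrt(68494)/91494+7605/17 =447.38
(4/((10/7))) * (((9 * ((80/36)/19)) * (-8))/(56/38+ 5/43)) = -19264/1299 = -14.83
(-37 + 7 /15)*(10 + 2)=-2192 /5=-438.40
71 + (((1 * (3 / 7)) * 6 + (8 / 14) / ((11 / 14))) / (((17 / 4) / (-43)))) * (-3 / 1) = 224003 / 1309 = 171.13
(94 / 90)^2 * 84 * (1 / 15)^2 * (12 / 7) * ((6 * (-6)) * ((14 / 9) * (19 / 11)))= -37606016 / 556875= -67.53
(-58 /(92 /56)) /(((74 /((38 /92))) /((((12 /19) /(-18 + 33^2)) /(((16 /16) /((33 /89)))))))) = -1276 /29613949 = -0.00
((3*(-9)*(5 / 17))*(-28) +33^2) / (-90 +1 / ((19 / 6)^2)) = -894197 / 61302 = -14.59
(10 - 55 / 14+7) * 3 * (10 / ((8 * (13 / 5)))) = 13725 / 728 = 18.85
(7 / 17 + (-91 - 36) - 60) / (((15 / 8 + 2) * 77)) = -25376 / 40579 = -0.63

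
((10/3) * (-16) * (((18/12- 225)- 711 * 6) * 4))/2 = 478880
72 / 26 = 2.77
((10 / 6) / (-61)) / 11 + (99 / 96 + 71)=4639805 / 64416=72.03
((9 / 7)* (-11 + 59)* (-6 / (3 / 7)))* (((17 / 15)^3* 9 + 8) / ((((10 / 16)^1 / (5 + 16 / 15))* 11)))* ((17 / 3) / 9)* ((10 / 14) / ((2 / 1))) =-223842944 / 61875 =-3617.66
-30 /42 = -5 /7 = -0.71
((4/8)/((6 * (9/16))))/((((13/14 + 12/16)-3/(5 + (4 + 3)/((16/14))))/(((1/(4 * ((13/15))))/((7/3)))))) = 1780/136929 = 0.01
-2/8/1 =-0.25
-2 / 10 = -1 / 5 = -0.20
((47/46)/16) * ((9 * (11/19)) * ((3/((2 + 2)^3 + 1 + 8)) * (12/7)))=41877/1786456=0.02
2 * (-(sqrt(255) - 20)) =40 - 2 * sqrt(255) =8.06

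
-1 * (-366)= 366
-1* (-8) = 8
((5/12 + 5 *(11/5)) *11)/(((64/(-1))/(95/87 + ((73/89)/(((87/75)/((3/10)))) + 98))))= -2317499261/11893248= -194.86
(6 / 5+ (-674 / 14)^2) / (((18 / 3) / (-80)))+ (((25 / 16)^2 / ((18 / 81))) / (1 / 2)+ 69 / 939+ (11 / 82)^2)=-611767750381741 / 19800189696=-30897.07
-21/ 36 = -7/ 12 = -0.58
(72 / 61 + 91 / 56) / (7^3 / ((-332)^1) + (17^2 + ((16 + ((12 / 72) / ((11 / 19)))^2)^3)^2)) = 0.00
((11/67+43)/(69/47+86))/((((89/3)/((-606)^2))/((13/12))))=162227604708/24513893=6617.78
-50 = -50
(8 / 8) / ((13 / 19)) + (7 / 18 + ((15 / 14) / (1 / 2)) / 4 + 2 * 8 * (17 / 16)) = 19.39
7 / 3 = 2.33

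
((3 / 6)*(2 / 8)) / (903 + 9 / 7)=7 / 50640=0.00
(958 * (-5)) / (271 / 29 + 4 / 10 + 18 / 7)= -4861850 / 12501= -388.92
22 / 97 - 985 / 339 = -88087 / 32883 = -2.68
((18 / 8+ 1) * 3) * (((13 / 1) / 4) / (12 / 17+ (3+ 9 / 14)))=20111 / 2760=7.29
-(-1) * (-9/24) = -3/8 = -0.38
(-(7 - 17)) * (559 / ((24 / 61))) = 170495 / 12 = 14207.92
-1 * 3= -3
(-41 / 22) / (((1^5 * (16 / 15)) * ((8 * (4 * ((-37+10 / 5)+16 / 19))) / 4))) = 11685 / 1827584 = 0.01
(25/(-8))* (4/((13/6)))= -75/13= -5.77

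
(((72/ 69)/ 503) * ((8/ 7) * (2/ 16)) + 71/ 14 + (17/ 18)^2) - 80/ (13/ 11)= -21055652447/ 341100396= -61.73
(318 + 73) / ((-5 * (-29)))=391 / 145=2.70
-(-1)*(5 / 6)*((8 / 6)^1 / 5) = 2 / 9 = 0.22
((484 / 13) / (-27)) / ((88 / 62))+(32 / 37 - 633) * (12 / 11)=-98653255 / 142857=-690.57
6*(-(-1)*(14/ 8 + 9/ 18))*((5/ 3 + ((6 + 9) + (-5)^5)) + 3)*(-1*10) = 419220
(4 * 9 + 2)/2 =19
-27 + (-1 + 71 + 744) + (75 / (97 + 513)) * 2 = 48022 / 61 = 787.25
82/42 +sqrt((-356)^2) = 7517/21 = 357.95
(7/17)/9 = 7/153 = 0.05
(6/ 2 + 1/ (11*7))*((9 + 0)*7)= 2088/ 11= 189.82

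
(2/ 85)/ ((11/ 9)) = 18/ 935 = 0.02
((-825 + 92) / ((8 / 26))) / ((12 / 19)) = -181051 / 48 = -3771.90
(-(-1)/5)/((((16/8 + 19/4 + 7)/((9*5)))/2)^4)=26873856/73205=367.10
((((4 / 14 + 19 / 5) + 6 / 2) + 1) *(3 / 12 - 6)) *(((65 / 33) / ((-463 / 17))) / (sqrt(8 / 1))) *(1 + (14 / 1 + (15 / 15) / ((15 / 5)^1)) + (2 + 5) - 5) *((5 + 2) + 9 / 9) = 37400714 *sqrt(2) / 320859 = 164.85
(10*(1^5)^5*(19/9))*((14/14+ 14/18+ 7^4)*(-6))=-8217500/27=-304351.85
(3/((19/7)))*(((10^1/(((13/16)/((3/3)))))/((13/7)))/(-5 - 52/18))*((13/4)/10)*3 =-15876/17537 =-0.91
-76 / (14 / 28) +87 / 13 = -1889 / 13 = -145.31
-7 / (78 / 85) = -595 / 78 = -7.63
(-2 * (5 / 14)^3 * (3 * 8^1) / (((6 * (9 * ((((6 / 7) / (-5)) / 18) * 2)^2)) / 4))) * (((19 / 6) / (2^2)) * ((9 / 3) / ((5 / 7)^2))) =-2078.12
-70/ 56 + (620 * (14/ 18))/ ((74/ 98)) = 848975/ 1332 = 637.37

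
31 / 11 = 2.82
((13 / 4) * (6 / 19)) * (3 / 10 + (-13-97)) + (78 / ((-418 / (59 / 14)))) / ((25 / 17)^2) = -413116353 / 3657500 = -112.95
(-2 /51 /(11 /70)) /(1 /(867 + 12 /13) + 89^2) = -131635 /4178171668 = -0.00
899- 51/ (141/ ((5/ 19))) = 898.90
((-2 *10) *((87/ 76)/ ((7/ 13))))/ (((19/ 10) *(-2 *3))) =9425/ 2527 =3.73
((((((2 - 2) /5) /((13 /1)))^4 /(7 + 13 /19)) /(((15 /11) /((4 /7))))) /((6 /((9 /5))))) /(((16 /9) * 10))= 0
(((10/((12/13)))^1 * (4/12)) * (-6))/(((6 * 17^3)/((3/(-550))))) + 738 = 2393024053/3242580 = 738.00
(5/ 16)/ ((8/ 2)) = 5/ 64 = 0.08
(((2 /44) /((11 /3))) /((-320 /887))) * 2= -2661 /38720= -0.07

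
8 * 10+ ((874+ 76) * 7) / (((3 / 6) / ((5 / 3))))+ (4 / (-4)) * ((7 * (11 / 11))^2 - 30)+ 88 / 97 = 6468515 / 291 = 22228.57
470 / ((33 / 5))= 2350 / 33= 71.21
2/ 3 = 0.67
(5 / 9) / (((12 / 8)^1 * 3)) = 10 / 81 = 0.12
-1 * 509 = -509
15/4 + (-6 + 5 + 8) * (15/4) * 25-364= 296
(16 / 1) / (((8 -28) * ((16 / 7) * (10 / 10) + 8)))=-7 / 90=-0.08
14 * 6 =84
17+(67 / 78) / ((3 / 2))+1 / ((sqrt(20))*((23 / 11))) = 11*sqrt(5) / 230+2056 / 117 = 17.68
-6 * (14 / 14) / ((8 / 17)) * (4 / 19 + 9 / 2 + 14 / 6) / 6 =-13651 / 912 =-14.97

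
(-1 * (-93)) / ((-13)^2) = 93 / 169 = 0.55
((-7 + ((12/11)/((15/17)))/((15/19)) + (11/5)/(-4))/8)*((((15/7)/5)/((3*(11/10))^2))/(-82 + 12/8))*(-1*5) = -2015/1102068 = -0.00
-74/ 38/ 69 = -37/ 1311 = -0.03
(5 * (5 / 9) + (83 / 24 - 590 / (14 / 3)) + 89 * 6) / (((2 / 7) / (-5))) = -1042795 / 144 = -7241.63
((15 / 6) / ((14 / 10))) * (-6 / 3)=-25 / 7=-3.57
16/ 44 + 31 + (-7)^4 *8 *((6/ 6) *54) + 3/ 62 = 707413647/ 682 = 1037263.41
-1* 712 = -712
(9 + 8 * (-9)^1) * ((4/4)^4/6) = -21/2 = -10.50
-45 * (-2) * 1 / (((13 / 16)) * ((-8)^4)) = 45 / 1664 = 0.03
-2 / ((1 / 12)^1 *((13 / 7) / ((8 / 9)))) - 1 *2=-526 / 39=-13.49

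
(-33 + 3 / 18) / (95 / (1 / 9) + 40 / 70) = -1379 / 35934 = -0.04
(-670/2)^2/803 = 139.76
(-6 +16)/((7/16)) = 160/7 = 22.86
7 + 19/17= 138/17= 8.12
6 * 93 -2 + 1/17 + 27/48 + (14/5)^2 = 3838337/6800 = 564.46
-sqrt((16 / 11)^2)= -16 / 11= -1.45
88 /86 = 44 /43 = 1.02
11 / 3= 3.67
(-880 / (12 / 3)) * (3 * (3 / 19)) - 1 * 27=-2493 / 19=-131.21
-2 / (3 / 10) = -20 / 3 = -6.67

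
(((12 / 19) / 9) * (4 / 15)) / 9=16 / 7695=0.00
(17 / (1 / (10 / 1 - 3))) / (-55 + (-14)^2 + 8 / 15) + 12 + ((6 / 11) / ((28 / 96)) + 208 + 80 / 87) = 289133389 / 1292907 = 223.63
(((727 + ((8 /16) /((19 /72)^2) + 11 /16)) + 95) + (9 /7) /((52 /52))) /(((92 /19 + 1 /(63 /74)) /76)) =302446701 /28808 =10498.71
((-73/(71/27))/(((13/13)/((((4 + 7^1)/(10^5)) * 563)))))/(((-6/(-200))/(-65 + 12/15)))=1306085121/355000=3679.11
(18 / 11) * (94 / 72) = 47 / 22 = 2.14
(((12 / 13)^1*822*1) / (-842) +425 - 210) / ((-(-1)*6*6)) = 1171763 / 197028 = 5.95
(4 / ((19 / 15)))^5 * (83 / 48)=1344600000 / 2476099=543.03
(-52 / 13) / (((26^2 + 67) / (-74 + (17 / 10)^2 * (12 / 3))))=6244 / 18575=0.34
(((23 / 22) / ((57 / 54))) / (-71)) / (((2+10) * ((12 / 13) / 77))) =-2093 / 21584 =-0.10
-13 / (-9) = 1.44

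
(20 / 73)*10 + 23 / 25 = 6679 / 1825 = 3.66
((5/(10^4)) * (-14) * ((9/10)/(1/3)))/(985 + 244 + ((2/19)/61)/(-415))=-6060411/394087042000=-0.00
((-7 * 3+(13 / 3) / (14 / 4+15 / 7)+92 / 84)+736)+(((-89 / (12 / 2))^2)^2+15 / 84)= 35210354485 / 716688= 49129.26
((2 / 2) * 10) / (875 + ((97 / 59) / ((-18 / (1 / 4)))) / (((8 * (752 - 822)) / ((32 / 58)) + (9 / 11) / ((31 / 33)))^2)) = 41985016413120 / 3673688936054783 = 0.01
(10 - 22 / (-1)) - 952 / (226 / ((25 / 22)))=33826 / 1243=27.21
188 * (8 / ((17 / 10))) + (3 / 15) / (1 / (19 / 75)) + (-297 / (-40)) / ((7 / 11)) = 320023513 / 357000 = 896.42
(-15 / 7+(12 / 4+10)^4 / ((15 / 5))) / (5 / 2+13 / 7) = 399764 / 183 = 2184.50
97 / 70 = 1.39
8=8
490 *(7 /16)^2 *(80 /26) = 288.58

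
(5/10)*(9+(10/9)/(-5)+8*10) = 799/18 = 44.39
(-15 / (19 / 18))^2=201.94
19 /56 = 0.34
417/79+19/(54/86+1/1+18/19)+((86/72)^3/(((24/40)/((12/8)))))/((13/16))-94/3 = -2645121112/196903629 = -13.43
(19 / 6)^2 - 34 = -863 / 36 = -23.97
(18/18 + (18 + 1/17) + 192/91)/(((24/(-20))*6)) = -13645/4641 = -2.94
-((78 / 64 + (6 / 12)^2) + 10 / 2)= -207 / 32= -6.47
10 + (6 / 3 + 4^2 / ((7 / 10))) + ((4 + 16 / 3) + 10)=1138 / 21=54.19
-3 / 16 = -0.19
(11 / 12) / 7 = 11 / 84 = 0.13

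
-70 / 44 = -35 / 22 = -1.59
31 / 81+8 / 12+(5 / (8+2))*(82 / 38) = 6551 / 3078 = 2.13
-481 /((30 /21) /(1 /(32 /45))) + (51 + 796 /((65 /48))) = 165.33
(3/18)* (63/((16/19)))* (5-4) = 12.47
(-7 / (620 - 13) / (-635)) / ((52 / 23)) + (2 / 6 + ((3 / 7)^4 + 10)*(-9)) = -12989075976157 / 144370737420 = -89.97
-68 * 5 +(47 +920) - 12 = 615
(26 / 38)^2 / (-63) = -169 / 22743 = -0.01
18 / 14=9 / 7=1.29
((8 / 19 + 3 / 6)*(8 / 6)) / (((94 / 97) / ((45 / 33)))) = 16975 / 9823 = 1.73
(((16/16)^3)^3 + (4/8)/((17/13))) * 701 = 32947/34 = 969.03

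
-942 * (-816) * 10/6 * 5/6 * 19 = 20284400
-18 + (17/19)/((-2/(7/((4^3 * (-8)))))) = -17.99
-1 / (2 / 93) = -93 / 2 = -46.50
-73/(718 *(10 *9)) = -73/64620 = -0.00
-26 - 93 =-119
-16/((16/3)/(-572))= 1716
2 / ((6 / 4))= 4 / 3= 1.33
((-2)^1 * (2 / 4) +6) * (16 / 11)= 80 / 11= 7.27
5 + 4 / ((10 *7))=177 / 35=5.06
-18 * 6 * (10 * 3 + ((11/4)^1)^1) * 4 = -14148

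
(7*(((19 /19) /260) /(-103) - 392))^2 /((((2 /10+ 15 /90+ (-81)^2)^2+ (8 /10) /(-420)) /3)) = 1020589853467513581 /1945137518346294220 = 0.52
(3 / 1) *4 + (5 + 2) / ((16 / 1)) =199 / 16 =12.44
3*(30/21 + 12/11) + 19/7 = 113/11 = 10.27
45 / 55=0.82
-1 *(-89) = 89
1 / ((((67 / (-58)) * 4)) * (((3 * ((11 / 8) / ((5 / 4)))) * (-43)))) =145 / 95073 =0.00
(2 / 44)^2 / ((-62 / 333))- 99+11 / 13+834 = 287052199 / 390104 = 735.84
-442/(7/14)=-884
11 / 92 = 0.12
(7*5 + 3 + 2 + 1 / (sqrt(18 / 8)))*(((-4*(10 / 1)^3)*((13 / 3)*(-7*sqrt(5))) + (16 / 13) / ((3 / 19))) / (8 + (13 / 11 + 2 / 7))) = 2855776 / 85293 + 3419416000*sqrt(5) / 6561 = 1165411.72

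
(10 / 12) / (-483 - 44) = -5 / 3162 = -0.00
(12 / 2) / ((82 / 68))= 204 / 41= 4.98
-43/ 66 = -0.65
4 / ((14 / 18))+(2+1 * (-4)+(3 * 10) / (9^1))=6.48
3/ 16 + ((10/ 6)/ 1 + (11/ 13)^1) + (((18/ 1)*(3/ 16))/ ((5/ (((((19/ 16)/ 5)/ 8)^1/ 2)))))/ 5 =26980007/ 9984000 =2.70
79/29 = 2.72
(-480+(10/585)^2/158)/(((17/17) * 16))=-259543439/8651448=-30.00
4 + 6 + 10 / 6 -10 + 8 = 29 / 3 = 9.67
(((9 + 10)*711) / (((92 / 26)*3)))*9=526851 / 46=11453.28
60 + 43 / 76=4603 / 76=60.57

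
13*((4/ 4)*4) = 52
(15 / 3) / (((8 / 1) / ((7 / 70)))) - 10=-159 / 16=-9.94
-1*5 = -5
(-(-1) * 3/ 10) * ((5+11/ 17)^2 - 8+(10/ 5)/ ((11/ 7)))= 23997/ 3179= 7.55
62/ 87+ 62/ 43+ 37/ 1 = 146477/ 3741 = 39.15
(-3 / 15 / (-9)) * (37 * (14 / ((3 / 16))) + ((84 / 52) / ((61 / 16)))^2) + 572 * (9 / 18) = 5898419818 / 16978923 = 347.40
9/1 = 9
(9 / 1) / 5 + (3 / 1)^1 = 4.80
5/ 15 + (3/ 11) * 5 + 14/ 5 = 4.50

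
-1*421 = -421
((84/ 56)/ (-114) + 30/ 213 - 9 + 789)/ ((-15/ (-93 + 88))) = 4209569/ 16188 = 260.04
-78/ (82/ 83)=-3237/ 41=-78.95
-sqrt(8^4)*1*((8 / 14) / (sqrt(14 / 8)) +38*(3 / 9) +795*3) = -460352 / 3-512*sqrt(7) / 49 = -153478.31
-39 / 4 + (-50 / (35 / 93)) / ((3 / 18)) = -22593 / 28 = -806.89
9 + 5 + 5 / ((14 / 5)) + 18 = 473 / 14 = 33.79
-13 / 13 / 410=-1 / 410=-0.00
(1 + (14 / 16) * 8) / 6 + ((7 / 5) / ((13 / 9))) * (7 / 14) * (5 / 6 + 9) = 4757 / 780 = 6.10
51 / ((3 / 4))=68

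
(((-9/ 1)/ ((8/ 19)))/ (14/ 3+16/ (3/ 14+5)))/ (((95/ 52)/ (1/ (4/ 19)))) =-486837/ 67760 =-7.18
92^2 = 8464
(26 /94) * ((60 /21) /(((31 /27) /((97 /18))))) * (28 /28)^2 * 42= 226980 /1457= 155.79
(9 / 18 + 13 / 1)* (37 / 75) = 333 / 50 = 6.66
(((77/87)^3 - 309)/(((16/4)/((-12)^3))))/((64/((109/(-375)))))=-11064638723/18291750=-604.90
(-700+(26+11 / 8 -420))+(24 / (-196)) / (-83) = -35549599 / 32536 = -1092.62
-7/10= -0.70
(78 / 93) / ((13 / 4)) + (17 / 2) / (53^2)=45471 / 174158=0.26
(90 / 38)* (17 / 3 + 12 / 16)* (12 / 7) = 495 / 19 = 26.05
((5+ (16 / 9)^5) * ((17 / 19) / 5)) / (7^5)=22844957 / 94281471585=0.00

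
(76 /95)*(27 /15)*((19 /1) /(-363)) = -228 /3025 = -0.08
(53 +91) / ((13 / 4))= 576 / 13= 44.31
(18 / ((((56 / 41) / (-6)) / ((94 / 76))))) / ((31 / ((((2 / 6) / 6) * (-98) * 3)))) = 121401 / 2356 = 51.53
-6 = -6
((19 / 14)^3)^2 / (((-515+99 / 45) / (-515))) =121143143575 / 19305730304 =6.27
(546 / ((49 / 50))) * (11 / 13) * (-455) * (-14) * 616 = 1849848000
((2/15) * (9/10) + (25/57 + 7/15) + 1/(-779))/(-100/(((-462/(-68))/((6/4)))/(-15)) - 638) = -767767/230058175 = -0.00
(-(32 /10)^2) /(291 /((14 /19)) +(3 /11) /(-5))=-39424 /1520265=-0.03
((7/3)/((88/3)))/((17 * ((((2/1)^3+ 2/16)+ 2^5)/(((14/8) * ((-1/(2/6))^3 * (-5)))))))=2205/80036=0.03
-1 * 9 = -9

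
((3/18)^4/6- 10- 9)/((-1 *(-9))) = -147743/69984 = -2.11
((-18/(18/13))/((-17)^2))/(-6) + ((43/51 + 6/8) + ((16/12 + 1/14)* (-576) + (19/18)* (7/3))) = -175896937/218484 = -805.08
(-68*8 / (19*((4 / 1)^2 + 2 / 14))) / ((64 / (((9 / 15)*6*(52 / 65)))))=-4284 / 53675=-0.08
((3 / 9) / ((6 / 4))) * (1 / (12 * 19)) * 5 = 5 / 1026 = 0.00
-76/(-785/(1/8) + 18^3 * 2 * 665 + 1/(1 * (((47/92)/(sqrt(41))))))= -81321750470/8292978108302411 + 20539 * sqrt(41)/8292978108302411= -0.00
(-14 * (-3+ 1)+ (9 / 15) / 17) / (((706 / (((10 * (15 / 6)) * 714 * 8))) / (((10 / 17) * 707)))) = 14152160400 / 6001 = 2358300.35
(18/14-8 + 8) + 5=44/7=6.29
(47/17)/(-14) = -47/238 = -0.20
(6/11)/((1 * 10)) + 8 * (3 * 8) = 10563/55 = 192.05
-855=-855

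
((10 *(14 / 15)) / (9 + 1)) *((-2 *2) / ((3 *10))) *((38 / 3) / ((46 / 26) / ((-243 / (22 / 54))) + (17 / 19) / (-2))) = 127724688 / 36489875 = 3.50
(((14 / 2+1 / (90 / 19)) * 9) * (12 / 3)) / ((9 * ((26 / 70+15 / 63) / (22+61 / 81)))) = 8372749 / 7776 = 1076.74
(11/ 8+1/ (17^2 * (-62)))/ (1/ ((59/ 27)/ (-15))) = -0.20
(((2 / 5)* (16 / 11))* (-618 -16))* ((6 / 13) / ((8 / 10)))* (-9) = 273888 / 143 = 1915.30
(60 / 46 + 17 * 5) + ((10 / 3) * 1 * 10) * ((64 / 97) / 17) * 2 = 10114195 / 113781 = 88.89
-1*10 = -10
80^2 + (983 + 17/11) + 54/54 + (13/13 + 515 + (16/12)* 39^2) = 109225/11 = 9929.55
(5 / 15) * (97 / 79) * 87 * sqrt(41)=228.00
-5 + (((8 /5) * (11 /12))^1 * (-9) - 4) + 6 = -81 /5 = -16.20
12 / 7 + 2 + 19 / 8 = 6.09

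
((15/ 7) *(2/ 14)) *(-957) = -14355/ 49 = -292.96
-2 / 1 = -2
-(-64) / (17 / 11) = 704 / 17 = 41.41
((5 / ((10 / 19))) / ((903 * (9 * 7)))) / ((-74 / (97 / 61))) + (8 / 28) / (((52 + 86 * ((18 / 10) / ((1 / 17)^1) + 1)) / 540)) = 16507311689 / 296343675684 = 0.06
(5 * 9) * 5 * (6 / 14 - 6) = -8775 / 7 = -1253.57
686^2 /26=235298 /13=18099.85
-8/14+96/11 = 628/77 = 8.16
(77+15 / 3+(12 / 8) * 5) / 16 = 179 / 32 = 5.59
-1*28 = -28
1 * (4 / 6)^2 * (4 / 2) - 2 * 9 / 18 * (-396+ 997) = -5401 / 9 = -600.11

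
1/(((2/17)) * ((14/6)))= 51/14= 3.64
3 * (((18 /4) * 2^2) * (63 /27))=126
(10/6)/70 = 1/42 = 0.02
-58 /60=-29 /30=-0.97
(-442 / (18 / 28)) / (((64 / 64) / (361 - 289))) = -49504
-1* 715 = -715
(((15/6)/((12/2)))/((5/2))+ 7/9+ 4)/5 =89/90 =0.99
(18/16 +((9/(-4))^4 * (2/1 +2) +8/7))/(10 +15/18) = 10833/1120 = 9.67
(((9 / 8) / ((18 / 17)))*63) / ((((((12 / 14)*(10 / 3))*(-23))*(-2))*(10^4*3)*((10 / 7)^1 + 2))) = 5831 / 1177600000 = 0.00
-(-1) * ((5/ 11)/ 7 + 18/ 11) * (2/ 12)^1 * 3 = 131/ 154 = 0.85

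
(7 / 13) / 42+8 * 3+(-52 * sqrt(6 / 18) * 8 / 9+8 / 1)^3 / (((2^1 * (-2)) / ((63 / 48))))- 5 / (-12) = -8075621 / 1404+9996896 * sqrt(3) / 2187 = 2165.43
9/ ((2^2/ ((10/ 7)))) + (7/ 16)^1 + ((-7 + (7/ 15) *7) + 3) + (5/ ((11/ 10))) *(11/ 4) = 25903/ 1680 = 15.42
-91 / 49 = -13 / 7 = -1.86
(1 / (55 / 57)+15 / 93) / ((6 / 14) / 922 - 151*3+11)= -13179068 / 4863793825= -0.00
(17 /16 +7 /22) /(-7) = -243 /1232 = -0.20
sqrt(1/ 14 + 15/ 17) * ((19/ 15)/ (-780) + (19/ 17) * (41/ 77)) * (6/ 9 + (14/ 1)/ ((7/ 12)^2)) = 3990259331 * sqrt(54026)/ 38272934700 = 24.23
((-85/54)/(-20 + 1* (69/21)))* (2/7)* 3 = 85/1053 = 0.08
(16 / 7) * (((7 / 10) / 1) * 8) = 64 / 5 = 12.80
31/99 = 0.31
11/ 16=0.69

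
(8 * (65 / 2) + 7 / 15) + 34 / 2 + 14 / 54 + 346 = 84203 / 135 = 623.73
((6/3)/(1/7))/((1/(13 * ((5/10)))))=91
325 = 325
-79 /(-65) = 79 /65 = 1.22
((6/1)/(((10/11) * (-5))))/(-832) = 33/20800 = 0.00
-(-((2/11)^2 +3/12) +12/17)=-3479/8228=-0.42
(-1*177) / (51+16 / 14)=-1239 / 365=-3.39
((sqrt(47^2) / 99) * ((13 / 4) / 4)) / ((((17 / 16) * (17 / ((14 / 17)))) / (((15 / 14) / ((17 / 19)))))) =58045 / 2756193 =0.02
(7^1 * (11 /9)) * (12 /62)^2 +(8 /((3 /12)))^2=1024.32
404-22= 382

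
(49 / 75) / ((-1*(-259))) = 7 / 2775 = 0.00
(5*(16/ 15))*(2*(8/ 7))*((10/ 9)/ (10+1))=2560/ 2079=1.23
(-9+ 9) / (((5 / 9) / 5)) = 0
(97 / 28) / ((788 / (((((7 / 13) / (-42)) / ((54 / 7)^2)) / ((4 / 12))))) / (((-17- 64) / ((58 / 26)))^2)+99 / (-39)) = -79443 / 21264868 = -0.00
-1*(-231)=231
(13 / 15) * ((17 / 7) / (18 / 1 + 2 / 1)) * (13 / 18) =2873 / 37800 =0.08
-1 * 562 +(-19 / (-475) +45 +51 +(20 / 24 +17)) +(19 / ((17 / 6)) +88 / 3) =-1050823 / 2550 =-412.09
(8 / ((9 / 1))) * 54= 48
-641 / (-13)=641 / 13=49.31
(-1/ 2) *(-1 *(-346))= -173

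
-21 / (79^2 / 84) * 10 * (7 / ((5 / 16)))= -395136 / 6241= -63.31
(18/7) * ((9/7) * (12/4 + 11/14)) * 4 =17172/343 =50.06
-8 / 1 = -8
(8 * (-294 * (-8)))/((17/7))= 131712/17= 7747.76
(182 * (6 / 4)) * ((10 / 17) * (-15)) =-40950 / 17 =-2408.82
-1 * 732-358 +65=-1025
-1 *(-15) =15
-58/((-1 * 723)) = 58/723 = 0.08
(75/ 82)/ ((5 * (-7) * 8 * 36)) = -5/ 55104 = -0.00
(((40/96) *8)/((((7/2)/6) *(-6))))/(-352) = 5/1848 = 0.00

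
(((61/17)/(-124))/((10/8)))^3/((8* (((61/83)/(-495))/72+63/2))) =-16785925893/340955665676714425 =-0.00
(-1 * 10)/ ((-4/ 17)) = 85/ 2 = 42.50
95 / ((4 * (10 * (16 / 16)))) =19 / 8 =2.38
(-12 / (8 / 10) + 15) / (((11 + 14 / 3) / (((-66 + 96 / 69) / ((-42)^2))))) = 0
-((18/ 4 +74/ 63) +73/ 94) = -19102/ 2961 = -6.45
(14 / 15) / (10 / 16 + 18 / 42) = 784 / 885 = 0.89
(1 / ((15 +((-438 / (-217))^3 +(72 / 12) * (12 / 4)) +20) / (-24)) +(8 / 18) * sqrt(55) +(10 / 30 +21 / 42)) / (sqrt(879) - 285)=-190 * sqrt(55) / 120519 - 157372652135 / 100528635756612 - 2 * sqrt(48345) / 361557 - 1656554233 * sqrt(879) / 301585907269836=-0.01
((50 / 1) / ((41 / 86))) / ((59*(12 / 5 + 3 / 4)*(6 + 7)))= 86000 / 1981161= 0.04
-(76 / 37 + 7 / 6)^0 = -1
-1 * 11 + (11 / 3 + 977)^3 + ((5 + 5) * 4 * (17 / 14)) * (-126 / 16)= 50928140527 / 54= 943113713.46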